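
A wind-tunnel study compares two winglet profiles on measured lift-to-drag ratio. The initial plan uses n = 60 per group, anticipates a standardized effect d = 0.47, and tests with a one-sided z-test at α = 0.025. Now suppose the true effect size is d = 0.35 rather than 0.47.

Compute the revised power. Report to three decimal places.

Power ≈ 0.483

With d = 0.35: δ = d·√(n/2) = 0.35 × √(60/2) = 1.9170. Critical value z_{0.025} = 1.960.
Revised power = P(Z > 1.960 − δ) = Φ(-0.043) = 0.4829.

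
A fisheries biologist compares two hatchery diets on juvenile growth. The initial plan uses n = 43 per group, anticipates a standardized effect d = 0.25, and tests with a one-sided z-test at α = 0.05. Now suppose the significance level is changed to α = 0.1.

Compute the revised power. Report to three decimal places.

δ = d·√(n/2) = 0.25 × √(43/2) = 1.1592 (unchanged). New critical value: z_{0.1} = 1.282.
Revised power = Φ(δ − 1.282) = Φ(-0.122) = 0.4513.

Power ≈ 0.451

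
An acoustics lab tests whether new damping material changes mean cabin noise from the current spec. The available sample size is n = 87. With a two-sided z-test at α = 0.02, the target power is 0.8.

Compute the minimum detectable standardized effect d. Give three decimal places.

d ≈ 0.340

Need Φ(δ − 2.326) = 0.8, so δ = 2.326 + 0.842 = 3.168.
(The second rejection-region term Φ(−δ − z_{α/2}) is negligible and dropped.)
δ = d·√n ⇒ d = δ/√n = 3.168/√87 = 0.3396.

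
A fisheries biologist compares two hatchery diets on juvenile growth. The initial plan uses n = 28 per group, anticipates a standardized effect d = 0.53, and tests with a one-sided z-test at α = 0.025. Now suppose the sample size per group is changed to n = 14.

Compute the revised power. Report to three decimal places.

Power ≈ 0.289

With n = 14 per group: δ = d·√(n/2) = 0.53 × √(14/2) = 1.4022. Critical value z_{0.025} = 1.960.
Revised power = Φ(δ − 1.960) = Φ(-0.558) = 0.2885.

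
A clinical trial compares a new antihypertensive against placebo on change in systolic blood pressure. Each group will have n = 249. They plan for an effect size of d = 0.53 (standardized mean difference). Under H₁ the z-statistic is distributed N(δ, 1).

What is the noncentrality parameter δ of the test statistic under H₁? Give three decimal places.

δ = d·√(n/2) = 0.53 × √(249/2) = 5.9137

δ ≈ 5.914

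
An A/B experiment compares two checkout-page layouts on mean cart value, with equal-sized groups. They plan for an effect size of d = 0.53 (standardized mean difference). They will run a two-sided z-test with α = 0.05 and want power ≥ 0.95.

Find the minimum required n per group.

Set Φ(δ − 1.960) = 0.95; then δ − 1.960 = Φ⁻¹(0.95) = 1.645, giving δ = 3.605.
(For δ > 0 the lower-tail rejection region contributes negligibly to power, so the one-term inversion is standard.)
δ = d·√(n/2) ⇒ n = 2(δ/d)² = 2 × (3.605 / 0.53)² = 92.52.
Round up to the next whole unit.

n = 93 per group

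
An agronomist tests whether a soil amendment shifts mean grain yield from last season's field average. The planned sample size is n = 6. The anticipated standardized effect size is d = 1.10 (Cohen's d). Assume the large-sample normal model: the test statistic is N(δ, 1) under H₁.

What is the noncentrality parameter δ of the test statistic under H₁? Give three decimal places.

δ = d·√n = 1.10 × √6 = 2.6944

δ ≈ 2.694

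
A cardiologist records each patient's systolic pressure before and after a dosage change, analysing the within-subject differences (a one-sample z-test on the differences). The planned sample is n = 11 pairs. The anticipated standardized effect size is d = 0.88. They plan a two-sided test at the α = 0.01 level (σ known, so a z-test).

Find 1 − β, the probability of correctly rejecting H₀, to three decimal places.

Noncentrality parameter: δ = d·√n = 0.88 × √11 = 2.9186
Critical value for a two-sided test at α = 0.01: z_{α/2} = 2.576.
Power = Φ(δ − 2.576) + Φ(−δ − 2.576) = Φ(0.343) + Φ(-5.494) = 0.6341 + 0.0000 = 0.6341.

Power ≈ 0.634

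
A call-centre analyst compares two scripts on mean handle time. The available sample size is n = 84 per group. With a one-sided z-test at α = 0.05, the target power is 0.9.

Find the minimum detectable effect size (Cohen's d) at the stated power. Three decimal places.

Need Φ(δ − 1.645) = 0.9, so δ = 1.645 + 1.282 = 2.926.
δ = d·√(n/2) ⇒ d = δ/√(n/2) = 2.926/√(84/2) = 0.4516.

d ≈ 0.452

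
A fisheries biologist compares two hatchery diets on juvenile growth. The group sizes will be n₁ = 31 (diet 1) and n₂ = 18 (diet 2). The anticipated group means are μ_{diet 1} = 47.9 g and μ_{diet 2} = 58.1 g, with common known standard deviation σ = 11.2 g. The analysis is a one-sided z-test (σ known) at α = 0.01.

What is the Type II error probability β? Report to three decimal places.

β ≈ 0.228

Standardized effect: d = |μ_{diet 1} − μ_{diet 2}| / σ = |47.9 − 58.1| / 11.2 = 0.9107
Noncentrality parameter: δ = d / √(1/n₁ + 1/n₂) = 0.9107 / √(1/31 + 1/18) = 3.0733
Critical value for a one-sided test at α = 0.01: z_α = 2.326.
Power = P(Z > 2.326 − δ) = Φ(0.747) = 0.7724.
Type II error: β = 1 − power = 1 − 0.7724 = 0.2276.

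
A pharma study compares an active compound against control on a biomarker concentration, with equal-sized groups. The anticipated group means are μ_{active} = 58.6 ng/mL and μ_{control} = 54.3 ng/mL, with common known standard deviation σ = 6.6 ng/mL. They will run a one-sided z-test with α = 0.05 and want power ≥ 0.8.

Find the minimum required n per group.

Standardized effect: d = |μ_{active} − μ_{control}| / σ = |58.6 − 54.3| / 6.6 = 0.6515
For power 0.8 need Φ(δ − z_{0.05}) = 0.8, so δ = z_{0.05} + z_{0.20} = 1.645 + 0.842 = 2.486.
δ = d·√(n/2) ⇒ n = 2(δ/d)² = 2 × (2.486 / 0.6515)² = 29.13.
Rounding up, n = 30 per group.

n = 30 per group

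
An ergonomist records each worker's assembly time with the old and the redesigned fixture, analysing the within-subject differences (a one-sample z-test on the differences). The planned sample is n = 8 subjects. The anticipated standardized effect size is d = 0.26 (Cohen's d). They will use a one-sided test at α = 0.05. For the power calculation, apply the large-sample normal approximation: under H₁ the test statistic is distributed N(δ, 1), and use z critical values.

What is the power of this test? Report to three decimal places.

Noncentrality parameter: δ = d·√n = 0.26 × √8 = 0.7354
Critical value for a one-sided test at α = 0.05: z_α = 1.645.
Power = Φ(δ − 1.645) = Φ(-0.909) = 0.1816.

Power ≈ 0.182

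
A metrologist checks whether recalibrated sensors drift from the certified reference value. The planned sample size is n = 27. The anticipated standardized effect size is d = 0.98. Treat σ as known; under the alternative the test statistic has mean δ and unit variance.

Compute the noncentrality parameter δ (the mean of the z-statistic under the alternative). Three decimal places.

δ = d·√n = 0.98 × √27 = 5.0922

δ ≈ 5.092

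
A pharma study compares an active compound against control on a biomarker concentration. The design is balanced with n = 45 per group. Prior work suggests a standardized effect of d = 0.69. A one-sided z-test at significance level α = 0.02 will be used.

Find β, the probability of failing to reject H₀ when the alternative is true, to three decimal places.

β ≈ 0.111

Noncentrality parameter: δ = d·√(n/2) = 0.69 × √(45/2) = 3.2730
Critical value for a one-sided test at α = 0.02: z_α = 2.054.
Power = P(Z > 2.054 − δ) = Φ(1.219) = 0.8886.
Type II error: β = 1 − power = 1 − 0.8886 = 0.1114.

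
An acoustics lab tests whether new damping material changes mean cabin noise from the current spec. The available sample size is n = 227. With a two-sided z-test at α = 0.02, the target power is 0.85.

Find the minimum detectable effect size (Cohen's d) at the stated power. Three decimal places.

Required noncentrality: δ = z_{0.01} + z_{0.15} = 2.326 + 1.036 = 3.363.
(Lower-tail contribution to power is negligible for δ > 0.)
δ = d·√n ⇒ d = δ/√n = 3.363/√227 = 0.2232.

d ≈ 0.223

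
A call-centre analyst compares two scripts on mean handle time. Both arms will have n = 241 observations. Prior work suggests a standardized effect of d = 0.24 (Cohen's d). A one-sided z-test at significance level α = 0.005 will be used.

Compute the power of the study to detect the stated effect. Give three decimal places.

Noncentrality parameter: δ = d·√(n/2) = 0.24 × √(241/2) = 2.6345
Critical value for a one-sided test at α = 0.005: z_α = 2.576.
Power = Φ(δ − 2.576) = Φ(0.059) = 0.5234.

Power ≈ 0.523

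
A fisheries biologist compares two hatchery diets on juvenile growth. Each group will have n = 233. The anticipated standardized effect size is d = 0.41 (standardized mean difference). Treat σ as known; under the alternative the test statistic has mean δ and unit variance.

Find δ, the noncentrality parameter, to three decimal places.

The noncentrality parameter scales effect size by the design's sample-size factor: δ = d·√(n/2) = 0.41 × √(233/2) = 4.4253

δ ≈ 4.425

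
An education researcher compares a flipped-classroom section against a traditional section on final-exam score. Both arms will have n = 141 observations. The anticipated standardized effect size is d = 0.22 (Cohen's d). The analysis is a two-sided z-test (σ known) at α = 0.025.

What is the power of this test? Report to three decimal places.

Noncentrality parameter: δ = d·√(n/2) = 0.22 × √(141/2) = 1.8472
Two-sided α = 0.025 → critical value z_{0.0125} = 2.241.
Power = Φ(δ − 2.241) + Φ(−δ − 2.241) = Φ(-0.394) + Φ(-4.089) = 0.3467 + 0.0000 = 0.3467.

Power ≈ 0.347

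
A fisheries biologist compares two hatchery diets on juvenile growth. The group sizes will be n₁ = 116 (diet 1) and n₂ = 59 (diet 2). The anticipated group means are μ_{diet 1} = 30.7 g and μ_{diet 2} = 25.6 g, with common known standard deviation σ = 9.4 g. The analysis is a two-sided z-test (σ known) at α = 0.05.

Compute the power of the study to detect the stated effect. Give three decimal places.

Power ≈ 0.924

Standardized effect: d = |μ_{diet 1} − μ_{diet 2}| / σ = |30.7 − 25.6| / 9.4 = 0.5426
Noncentrality parameter: δ = d / √(1/n₁ + 1/n₂) = 0.5426 / √(1/116 + 1/59) = 3.3930
Two-sided α = 0.05 → critical value z_{0.025} = 1.960.
Power = Φ(δ − 1.960) + Φ(−δ − 1.960) = Φ(1.433) + Φ(-5.353) = 0.9241 + 0.0000 = 0.9241.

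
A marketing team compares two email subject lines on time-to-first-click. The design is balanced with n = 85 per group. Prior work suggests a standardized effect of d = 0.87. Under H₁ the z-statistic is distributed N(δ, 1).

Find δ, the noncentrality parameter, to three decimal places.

δ ≈ 5.672

δ = d·√(n/2) = 0.87 × √(85/2) = 5.6717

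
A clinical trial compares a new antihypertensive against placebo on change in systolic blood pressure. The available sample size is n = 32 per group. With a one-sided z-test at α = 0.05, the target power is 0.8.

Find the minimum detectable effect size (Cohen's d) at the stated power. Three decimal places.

d ≈ 0.622

Required noncentrality: δ = z_{0.05} + z_{0.20} = 1.645 + 0.842 = 2.486.
δ = d·√(n/2) ⇒ d = δ/√(n/2) = 2.486/√(32/2) = 0.6216.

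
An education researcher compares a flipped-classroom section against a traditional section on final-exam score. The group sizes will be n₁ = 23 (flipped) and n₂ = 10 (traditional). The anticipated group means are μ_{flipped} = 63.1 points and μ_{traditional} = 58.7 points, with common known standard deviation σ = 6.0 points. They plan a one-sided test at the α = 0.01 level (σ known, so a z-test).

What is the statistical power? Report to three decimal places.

Power ≈ 0.348

Standardized effect: d = |μ_{flipped} − μ_{traditional}| / σ = |63.1 − 58.7| / 6.0 = 0.7333
Noncentrality parameter: δ = d / √(1/n₁ + 1/n₂) = 0.7333 / √(1/23 + 1/10) = 1.9360
One-sided α = 0.01 → critical value z_{0.01} = 2.326.
Power = Φ(δ − 2.326) = Φ(-0.390) = 0.3481.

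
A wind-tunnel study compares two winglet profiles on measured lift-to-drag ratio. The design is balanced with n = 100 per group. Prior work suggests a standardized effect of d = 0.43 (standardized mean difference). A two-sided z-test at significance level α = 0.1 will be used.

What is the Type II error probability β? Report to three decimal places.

Noncentrality parameter: δ = d·√(n/2) = 0.43 × √(100/2) = 3.0406
Two-sided α = 0.1 → critical value z_{0.05} = 1.645.
Power = Φ(δ − 1.645) + Φ(−δ − 1.645) = Φ(1.396) + Φ(-4.685) = 0.9186 + 0.0000 = 0.9186.
Type II error: β = 1 − power = 1 − 0.9186 = 0.0814.

β ≈ 0.081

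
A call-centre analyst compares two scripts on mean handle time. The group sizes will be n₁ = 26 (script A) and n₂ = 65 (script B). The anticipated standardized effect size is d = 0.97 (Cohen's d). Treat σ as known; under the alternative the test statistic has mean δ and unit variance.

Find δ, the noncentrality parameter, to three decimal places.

δ ≈ 4.180

The noncentrality parameter scales effect size by the design's sample-size factor: δ = d / √(1/n₁ + 1/n₂) = 0.97 / √(1/26 + 1/65) = 4.1802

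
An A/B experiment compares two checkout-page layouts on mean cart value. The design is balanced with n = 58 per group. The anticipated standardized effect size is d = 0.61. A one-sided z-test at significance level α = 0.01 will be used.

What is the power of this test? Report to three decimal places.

Noncentrality parameter: δ = d·√(n/2) = 0.61 × √(58/2) = 3.2850
Critical value for a one-sided test at α = 0.01: z_α = 2.326.
Power = P(Z > 2.326 − δ) = Φ(0.959) = 0.8311.

Power ≈ 0.831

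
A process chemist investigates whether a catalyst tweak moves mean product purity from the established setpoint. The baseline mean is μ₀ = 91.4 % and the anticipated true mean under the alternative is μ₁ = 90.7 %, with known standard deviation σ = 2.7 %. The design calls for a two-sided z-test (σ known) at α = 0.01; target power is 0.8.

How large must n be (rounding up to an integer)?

Standardized effect: d = |μ₁ − μ₀| / σ = |90.7 − 91.4| / 2.7 = 0.2593
For power 0.8 need Φ(δ − z_{0.005}) = 0.8, so δ = z_{0.005} + z_{0.20} = 2.576 + 0.842 = 3.417.
(The Φ(−δ − z_{α/2}) term is vanishingly small for δ > 0 and is dropped in the standard sample-size formula.)
δ = d·√n ⇒ n = (δ/d)² = (3.417 / 0.2593)² = 173.75.
Rounding up, n = 174.

n = 174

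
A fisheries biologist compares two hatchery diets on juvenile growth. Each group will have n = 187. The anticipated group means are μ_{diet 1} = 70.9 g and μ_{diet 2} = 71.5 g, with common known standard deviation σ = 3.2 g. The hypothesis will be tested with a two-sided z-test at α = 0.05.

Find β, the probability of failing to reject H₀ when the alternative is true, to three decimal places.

Standardized effect: d = |μ_{diet 1} − μ_{diet 2}| / σ = |70.9 − 71.5| / 3.2 = 0.1875
Noncentrality parameter: δ = d·√(n/2) = 0.1875 × √(187/2) = 1.8130
Critical value for a two-sided test at α = 0.05: z_{α/2} = 1.960.
Power = Φ(δ − 1.960) + Φ(−δ − 1.960) = Φ(-0.147) + Φ(-3.773) = 0.4416 + 0.0001 = 0.4417.
Type II error: β = 1 − power = 1 − 0.4417 = 0.5583.

β ≈ 0.558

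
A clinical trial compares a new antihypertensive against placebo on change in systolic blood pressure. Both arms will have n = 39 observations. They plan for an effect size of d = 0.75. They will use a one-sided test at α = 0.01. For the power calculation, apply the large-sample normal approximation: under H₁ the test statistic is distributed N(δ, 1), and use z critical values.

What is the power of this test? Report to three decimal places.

Noncentrality parameter: δ = d·√(n/2) = 0.75 × √(39/2) = 3.3119
One-sided α = 0.01 → critical value z_{0.01} = 2.326.
Power = Φ(δ − 2.326) = Φ(0.986) = 0.8378.

Power ≈ 0.838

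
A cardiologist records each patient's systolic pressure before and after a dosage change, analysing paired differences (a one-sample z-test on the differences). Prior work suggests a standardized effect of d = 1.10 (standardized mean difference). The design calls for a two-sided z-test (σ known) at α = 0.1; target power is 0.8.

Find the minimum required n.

n = 6

For power 0.8 need Φ(δ − z_{0.05}) = 0.8, so δ = z_{0.05} + z_{0.20} = 1.645 + 0.842 = 2.486.
(Ignoring the negligible lower-tail rejection probability gives the usual closed-form inversion.)
δ = d·√n ⇒ n = (δ/d)² = (2.486 / 1.10)² = 5.11.
Round up to the next whole unit.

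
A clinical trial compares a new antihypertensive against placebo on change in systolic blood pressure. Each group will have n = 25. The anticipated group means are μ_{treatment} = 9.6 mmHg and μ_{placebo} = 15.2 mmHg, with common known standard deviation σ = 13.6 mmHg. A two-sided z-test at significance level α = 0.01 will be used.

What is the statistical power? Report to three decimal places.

Power ≈ 0.131

Standardized effect: d = |μ_{treatment} − μ_{placebo}| / σ = |9.6 − 15.2| / 13.6 = 0.4118
Noncentrality parameter: δ = d·√(n/2) = 0.4118 × √(25/2) = 1.4558
Two-sided α = 0.01 → critical value z_{0.005} = 2.576.
Power = Φ(δ − 2.576) + Φ(−δ − 2.576) = Φ(-1.120) + Φ(-4.032) = 0.1314 + 0.0000 = 0.1314.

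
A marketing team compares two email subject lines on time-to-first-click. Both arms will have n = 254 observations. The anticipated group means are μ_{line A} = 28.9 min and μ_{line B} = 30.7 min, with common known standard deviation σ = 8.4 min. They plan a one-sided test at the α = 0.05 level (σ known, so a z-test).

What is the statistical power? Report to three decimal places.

Power ≈ 0.779

Standardized effect: d = |μ_{line A} − μ_{line B}| / σ = |28.9 − 30.7| / 8.4 = 0.2143
Noncentrality parameter: δ = d·√(n/2) = 0.2143 × √(254/2) = 2.4149
Critical value for a one-sided test at α = 0.05: z_α = 1.645.
Power = Φ(δ − 1.645) = Φ(0.770) = 0.7794.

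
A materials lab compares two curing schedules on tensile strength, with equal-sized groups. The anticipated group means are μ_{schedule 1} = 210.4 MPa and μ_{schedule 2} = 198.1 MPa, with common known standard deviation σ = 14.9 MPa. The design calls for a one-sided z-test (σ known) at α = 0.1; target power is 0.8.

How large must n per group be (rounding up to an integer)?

Standardized effect: d = |μ_{schedule 1} − μ_{schedule 2}| / σ = |210.4 − 198.1| / 14.9 = 0.8255
Set Φ(δ − 1.282) = 0.8; then δ − 1.282 = Φ⁻¹(0.8) = 0.842, giving δ = 2.123.
δ = d·√(n/2) ⇒ n = 2(δ/d)² = 2 × (2.123 / 0.8255)² = 13.23.
Rounding up, n = 14 per group.

n = 14 per group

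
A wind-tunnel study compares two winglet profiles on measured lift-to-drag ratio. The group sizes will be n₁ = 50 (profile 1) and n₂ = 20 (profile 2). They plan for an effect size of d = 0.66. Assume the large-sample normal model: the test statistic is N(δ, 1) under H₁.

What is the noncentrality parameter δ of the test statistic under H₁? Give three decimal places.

The noncentrality parameter scales effect size by the design's sample-size factor: δ = d / √(1/n₁ + 1/n₂) = 0.66 / √(1/50 + 1/20) = 2.4946

δ ≈ 2.495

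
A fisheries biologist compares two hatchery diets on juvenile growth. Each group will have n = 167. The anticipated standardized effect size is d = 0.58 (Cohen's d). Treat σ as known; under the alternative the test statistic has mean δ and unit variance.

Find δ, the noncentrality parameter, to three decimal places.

δ ≈ 5.300

δ = d·√(n/2) = 0.58 × √(167/2) = 5.2999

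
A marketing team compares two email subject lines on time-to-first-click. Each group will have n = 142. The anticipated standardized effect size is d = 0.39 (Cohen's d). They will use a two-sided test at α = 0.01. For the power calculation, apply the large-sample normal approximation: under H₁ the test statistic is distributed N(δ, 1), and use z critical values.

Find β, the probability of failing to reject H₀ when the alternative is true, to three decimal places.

β ≈ 0.239

Noncentrality parameter: δ = d·√(n/2) = 0.39 × √(142/2) = 3.2862
Two-sided α = 0.01 → critical value z_{0.005} = 2.576.
Power = Φ(δ − 2.576) + Φ(−δ − 2.576) = Φ(0.710) + Φ(-5.862) = 0.7613 + 0.0000 = 0.7613.
Type II error: β = 1 − power = 1 − 0.7613 = 0.2387.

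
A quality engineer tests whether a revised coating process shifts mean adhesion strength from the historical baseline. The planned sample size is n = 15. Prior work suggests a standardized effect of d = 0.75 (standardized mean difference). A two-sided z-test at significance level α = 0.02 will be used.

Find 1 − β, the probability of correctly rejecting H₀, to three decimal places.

Power ≈ 0.718

Noncentrality parameter: δ = d·√n = 0.75 × √15 = 2.9047
Critical value for a two-sided test at α = 0.02: z_{α/2} = 2.326.
Power = Φ(δ − 2.326) + Φ(−δ − 2.326) = Φ(0.578) + Φ(-5.231) = 0.7185 + 0.0000 = 0.7185.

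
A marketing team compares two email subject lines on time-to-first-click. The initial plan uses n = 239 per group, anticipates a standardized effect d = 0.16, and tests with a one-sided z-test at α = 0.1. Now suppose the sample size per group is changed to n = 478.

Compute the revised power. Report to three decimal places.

With n = 478 per group: δ = d·√(n/2) = 0.16 × √(478/2) = 2.4735. Critical value z_{0.1} = 1.282.
Revised power = Φ(δ − 1.282) = Φ(1.192) = 0.8834.

Power ≈ 0.883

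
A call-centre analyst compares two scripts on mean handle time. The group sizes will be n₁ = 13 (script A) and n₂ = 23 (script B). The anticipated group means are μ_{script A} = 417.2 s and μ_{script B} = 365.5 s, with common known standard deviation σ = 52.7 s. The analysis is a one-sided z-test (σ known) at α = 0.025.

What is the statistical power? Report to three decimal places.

Standardized effect: d = |μ_{script A} − μ_{script B}| / σ = |417.2 − 365.5| / 52.7 = 0.9810
Noncentrality parameter: δ = d / √(1/n₁ + 1/n₂) = 0.9810 / √(1/13 + 1/23) = 2.8273
One-sided α = 0.025 → critical value z_{0.025} = 1.960.
Power = P(Z > 1.960 − δ) = Φ(0.867) = 0.8071.

Power ≈ 0.807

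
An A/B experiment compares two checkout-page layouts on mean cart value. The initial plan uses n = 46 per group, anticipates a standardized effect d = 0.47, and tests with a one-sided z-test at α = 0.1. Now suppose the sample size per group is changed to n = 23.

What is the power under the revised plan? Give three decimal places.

With n = 23 per group: δ = d·√(n/2) = 0.47 × √(23/2) = 1.5938. Critical value z_{0.1} = 1.282.
Revised power = Φ(δ − 1.282) = Φ(0.312) = 0.6226.

Power ≈ 0.623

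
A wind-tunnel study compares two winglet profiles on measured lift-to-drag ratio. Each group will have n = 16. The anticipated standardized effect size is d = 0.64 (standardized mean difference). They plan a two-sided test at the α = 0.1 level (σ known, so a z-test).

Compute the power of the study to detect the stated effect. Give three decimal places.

Power ≈ 0.566

Noncentrality parameter: δ = d·√(n/2) = 0.64 × √(16/2) = 1.8102
Critical value for a two-sided test at α = 0.1: z_{α/2} = 1.645.
Power = Φ(δ − 1.645) + Φ(−δ − 1.645) = Φ(0.165) + Φ(-3.455) = 0.5657 + 0.0003 = 0.5659.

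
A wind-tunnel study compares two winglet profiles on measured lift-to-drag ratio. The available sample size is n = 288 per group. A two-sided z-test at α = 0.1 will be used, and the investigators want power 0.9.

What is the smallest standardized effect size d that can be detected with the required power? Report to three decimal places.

d ≈ 0.244

Required noncentrality: δ = z_{0.05} + z_{0.10} = 1.645 + 1.282 = 2.926.
(The second rejection-region term Φ(−δ − z_{α/2}) is negligible and dropped.)
δ = d·√(n/2) ⇒ d = δ/√(n/2) = 2.926/√(288/2) = 0.2439.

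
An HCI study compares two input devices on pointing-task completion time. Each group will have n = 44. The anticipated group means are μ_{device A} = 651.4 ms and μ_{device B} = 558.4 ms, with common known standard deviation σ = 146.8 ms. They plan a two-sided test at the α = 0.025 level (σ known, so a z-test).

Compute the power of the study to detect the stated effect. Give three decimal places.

Standardized effect: d = |μ_{device A} − μ_{device B}| / σ = |651.4 − 558.4| / 146.8 = 0.6335
Noncentrality parameter: δ = d·√(n/2) = 0.6335 × √(44/2) = 2.9714
Critical value for a two-sided test at α = 0.025: z_{α/2} = 2.241.
Power = Φ(δ − 2.241) + Φ(−δ − 2.241) = Φ(0.730) + Φ(-5.213) = 0.7673 + 0.0000 = 0.7673.

Power ≈ 0.767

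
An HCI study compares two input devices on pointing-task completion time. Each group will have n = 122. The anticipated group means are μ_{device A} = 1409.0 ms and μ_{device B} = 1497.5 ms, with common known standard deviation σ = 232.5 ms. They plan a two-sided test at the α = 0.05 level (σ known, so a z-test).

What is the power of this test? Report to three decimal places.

Power ≈ 0.844

Standardized effect: d = |μ_{device A} − μ_{device B}| / σ = |1409.0 − 1497.5| / 232.5 = 0.3806
Noncentrality parameter: δ = d·√(n/2) = 0.3806 × √(122/2) = 2.9729
Two-sided α = 0.05 → critical value z_{0.025} = 1.960.
Power = Φ(δ − 1.960) + Φ(−δ − 1.960) = Φ(1.013) + Φ(-4.933) = 0.8445 + 0.0000 = 0.8445.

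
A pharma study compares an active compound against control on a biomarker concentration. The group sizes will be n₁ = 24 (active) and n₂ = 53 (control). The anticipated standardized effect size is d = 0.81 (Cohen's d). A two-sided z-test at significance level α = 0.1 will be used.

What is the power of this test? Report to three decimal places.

Power ≈ 0.950

Noncentrality parameter: δ = d / √(1/n₁ + 1/n₂) = 0.81 / √(1/24 + 1/53) = 3.2922
Two-sided α = 0.1 → critical value z_{0.05} = 1.645.
Power = Φ(δ − 1.645) + Φ(−δ − 1.645) = Φ(1.647) + Φ(-4.937) = 0.9503 + 0.0000 = 0.9503.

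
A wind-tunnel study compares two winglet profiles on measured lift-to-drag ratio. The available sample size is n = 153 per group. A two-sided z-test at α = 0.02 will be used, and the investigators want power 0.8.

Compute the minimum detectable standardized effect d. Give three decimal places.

Required noncentrality: δ = z_{0.01} + z_{0.20} = 2.326 + 0.842 = 3.168.
(The second rejection-region term Φ(−δ − z_{α/2}) is negligible and dropped.)
δ = d·√(n/2) ⇒ d = δ/√(n/2) = 3.168/√(153/2) = 0.3622.

d ≈ 0.362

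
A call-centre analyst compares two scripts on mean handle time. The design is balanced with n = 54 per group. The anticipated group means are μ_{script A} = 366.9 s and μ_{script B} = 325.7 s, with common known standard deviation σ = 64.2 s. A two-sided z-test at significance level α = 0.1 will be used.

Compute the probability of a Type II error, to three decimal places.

β ≈ 0.046

Standardized effect: d = |μ_{script A} − μ_{script B}| / σ = |366.9 − 325.7| / 64.2 = 0.6417
Noncentrality parameter: δ = d·√(n/2) = 0.6417 × √(54/2) = 3.3346
Critical value for a two-sided test at α = 0.1: z_{α/2} = 1.645.
Power = Φ(δ − 1.645) + Φ(−δ − 1.645) = Φ(1.690) + Φ(-4.979) = 0.9545 + 0.0000 = 0.9545.
Type II error: β = 1 − power = 1 − 0.9545 = 0.0455.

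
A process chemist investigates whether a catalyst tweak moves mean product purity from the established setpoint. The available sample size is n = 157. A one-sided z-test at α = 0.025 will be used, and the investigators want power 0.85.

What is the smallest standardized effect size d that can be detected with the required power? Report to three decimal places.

Need Φ(δ − 1.960) = 0.85, so δ = 1.960 + 1.036 = 2.996.
δ = d·√n ⇒ d = δ/√n = 2.996/√157 = 0.2391.

d ≈ 0.239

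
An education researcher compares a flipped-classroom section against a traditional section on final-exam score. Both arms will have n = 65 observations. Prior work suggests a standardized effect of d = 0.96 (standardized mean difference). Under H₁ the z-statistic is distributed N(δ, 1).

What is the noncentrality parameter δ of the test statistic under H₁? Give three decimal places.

δ ≈ 5.473

δ = d·√(n/2) = 0.96 × √(65/2) = 5.4728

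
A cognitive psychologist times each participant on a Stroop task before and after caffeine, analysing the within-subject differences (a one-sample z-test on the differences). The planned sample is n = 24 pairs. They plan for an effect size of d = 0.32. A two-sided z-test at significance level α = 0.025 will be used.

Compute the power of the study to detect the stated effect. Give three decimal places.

Power ≈ 0.250

Noncentrality parameter: δ = d·√n = 0.32 × √24 = 1.5677
Critical value for a two-sided test at α = 0.025: z_{α/2} = 2.241.
Power = Φ(δ − 2.241) + Φ(−δ − 2.241) = Φ(-0.674) + Φ(-3.809) = 0.2502 + 0.0001 = 0.2503.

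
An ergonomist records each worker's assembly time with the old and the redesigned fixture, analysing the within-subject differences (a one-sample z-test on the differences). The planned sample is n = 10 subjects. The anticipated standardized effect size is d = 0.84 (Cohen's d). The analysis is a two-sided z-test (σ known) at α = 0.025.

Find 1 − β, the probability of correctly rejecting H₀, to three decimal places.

Power ≈ 0.661

Noncentrality parameter: δ = d·√n = 0.84 × √10 = 2.6563
Critical value for a two-sided test at α = 0.025: z_{α/2} = 2.241.
Power = Φ(δ − 2.241) + Φ(−δ − 2.241) = Φ(0.415) + Φ(-4.898) = 0.6609 + 0.0000 = 0.6609.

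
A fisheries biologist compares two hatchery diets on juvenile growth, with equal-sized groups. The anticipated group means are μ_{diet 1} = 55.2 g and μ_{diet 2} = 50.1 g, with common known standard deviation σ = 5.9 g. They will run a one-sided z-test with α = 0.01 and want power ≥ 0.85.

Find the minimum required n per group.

n = 31 per group

Standardized effect: d = |μ_{diet 1} − μ_{diet 2}| / σ = |55.2 − 50.1| / 5.9 = 0.8644
For power 0.85 need Φ(δ − z_{0.01}) = 0.85, so δ = z_{0.01} + z_{0.15} = 2.326 + 1.036 = 3.363.
δ = d·√(n/2) ⇒ n = 2(δ/d)² = 2 × (3.363 / 0.8644)² = 30.27.
Rounding up, n = 31 per group.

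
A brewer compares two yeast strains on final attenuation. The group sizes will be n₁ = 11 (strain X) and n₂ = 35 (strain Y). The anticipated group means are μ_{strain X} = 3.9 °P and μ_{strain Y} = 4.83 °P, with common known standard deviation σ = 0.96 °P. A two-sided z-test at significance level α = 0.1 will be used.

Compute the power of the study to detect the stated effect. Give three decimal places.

Power ≈ 0.877

Standardized effect: d = |μ_{strain X} − μ_{strain Y}| / σ = |3.9 − 4.83| / 0.96 = 0.9688
Noncentrality parameter: δ = d / √(1/n₁ + 1/n₂) = 0.9688 / √(1/11 + 1/35) = 2.8026
Two-sided α = 0.1 → critical value z_{0.05} = 1.645.
Power = Φ(δ − 1.645) + Φ(−δ − 1.645) = Φ(1.158) + Φ(-4.447) = 0.8765 + 0.0000 = 0.8765.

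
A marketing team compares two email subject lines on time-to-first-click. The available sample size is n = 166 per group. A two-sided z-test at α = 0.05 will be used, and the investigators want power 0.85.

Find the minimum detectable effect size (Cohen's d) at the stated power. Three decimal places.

d ≈ 0.329

Need Φ(δ − 1.960) = 0.85, so δ = 1.960 + 1.036 = 2.996.
(The second rejection-region term Φ(−δ − z_{α/2}) is negligible and dropped.)
δ = d·√(n/2) ⇒ d = δ/√(n/2) = 2.996/√(166/2) = 0.3289.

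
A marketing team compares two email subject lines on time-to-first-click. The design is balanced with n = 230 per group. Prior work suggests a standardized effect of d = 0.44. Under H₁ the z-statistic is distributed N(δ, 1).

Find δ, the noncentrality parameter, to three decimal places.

The noncentrality parameter scales effect size by the design's sample-size factor: δ = d·√(n/2) = 0.44 × √(230/2) = 4.7185

δ ≈ 4.718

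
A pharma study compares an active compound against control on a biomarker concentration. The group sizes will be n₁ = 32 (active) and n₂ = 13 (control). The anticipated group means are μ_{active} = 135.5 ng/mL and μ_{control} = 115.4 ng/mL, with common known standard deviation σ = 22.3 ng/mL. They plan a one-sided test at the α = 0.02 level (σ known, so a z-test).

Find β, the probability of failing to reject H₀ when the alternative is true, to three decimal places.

Standardized effect: d = |μ_{active} − μ_{control}| / σ = |135.5 − 115.4| / 22.3 = 0.9013
Noncentrality parameter: δ = d / √(1/n₁ + 1/n₂) = 0.9013 / √(1/32 + 1/13) = 2.7405
One-sided α = 0.02 → critical value z_{0.02} = 2.054.
Power = P(Z > 2.054 − δ) = Φ(0.687) = 0.7539.
Type II error: β = 1 − power = 1 − 0.7539 = 0.2461.

β ≈ 0.246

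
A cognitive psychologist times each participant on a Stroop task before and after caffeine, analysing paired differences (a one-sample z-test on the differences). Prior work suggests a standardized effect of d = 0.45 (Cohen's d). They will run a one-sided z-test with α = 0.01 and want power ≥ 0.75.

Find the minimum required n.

n = 45

Set Φ(δ − 2.326) = 0.75; then δ − 2.326 = Φ⁻¹(0.75) = 0.674, giving δ = 3.001.
δ = d·√n ⇒ n = (δ/d)² = (3.001 / 0.45)² = 44.47.
Round up to the next whole unit.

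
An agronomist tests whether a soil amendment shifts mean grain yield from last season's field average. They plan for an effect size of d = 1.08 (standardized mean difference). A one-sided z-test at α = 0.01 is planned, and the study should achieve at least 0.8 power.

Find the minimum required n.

n = 9

Set Φ(δ − 2.326) = 0.8; then δ − 2.326 = Φ⁻¹(0.8) = 0.842, giving δ = 3.168.
δ = d·√n ⇒ n = (δ/d)² = (3.168 / 1.08)² = 8.60.
Rounding up, n = 9.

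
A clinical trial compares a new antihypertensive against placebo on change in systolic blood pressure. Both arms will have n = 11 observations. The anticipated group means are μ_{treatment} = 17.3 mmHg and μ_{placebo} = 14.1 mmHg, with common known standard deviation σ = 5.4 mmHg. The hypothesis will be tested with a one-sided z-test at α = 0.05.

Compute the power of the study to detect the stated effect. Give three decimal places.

Power ≈ 0.399

Standardized effect: d = |μ_{treatment} − μ_{placebo}| / σ = |17.3 − 14.1| / 5.4 = 0.5926
Noncentrality parameter: λ = d·√(n/2) = 0.5926 × √(11/2) = 1.3898
One-sided α = 0.05 → critical value z_{0.05} = 1.645.
Power = P(Z > 1.645 − λ) = Φ(-0.255) = 0.3993.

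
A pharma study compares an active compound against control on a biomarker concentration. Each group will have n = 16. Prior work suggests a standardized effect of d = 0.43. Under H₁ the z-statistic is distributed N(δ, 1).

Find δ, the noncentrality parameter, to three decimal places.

δ = d·√(n/2) = 0.43 × √(16/2) = 1.2162

δ ≈ 1.216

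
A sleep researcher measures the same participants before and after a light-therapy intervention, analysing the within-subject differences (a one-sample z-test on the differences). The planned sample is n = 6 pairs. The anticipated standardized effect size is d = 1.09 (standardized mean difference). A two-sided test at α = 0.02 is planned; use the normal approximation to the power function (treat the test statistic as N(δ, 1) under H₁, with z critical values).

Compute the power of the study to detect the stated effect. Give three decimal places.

Noncentrality parameter: δ = d·√n = 1.09 × √6 = 2.6699
Critical value for a two-sided test at α = 0.02: z_{α/2} = 2.326.
Power = Φ(δ − 2.326) + Φ(−δ − 2.326) = Φ(0.344) + Φ(-4.996) = 0.6344 + 0.0000 = 0.6344.

Power ≈ 0.634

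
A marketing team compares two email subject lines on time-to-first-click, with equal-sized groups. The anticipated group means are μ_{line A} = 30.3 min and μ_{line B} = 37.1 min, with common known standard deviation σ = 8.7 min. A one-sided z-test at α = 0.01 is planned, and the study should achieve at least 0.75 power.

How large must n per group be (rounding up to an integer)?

n = 30 per group

Standardized effect: d = |μ_{line A} − μ_{line B}| / σ = |30.3 − 37.1| / 8.7 = 0.7816
For power 0.75 need Φ(δ − z_{0.01}) = 0.75, so δ = z_{0.01} + z_{0.25} = 2.326 + 0.674 = 3.001.
δ = d·√(n/2) ⇒ n = 2(δ/d)² = 2 × (3.001 / 0.7816)² = 29.48.
Rounding up, n = 30 per group.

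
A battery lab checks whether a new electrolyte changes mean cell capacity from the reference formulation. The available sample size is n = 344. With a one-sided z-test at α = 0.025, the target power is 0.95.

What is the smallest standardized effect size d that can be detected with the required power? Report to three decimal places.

d ≈ 0.194

Required noncentrality: δ = z_{0.025} + z_{0.05} = 1.960 + 1.645 = 3.605.
δ = d·√n ⇒ d = δ/√n = 3.605/√344 = 0.1944.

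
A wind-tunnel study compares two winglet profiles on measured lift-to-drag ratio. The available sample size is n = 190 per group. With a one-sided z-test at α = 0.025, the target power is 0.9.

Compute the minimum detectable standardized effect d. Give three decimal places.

d ≈ 0.333

Need Φ(δ − 1.960) = 0.9, so δ = 1.960 + 1.282 = 3.242.
δ = d·√(n/2) ⇒ d = δ/√(n/2) = 3.242/√(190/2) = 0.3326.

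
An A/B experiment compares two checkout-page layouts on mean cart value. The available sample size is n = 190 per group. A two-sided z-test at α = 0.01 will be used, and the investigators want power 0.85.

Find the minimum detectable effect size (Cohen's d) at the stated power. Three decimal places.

d ≈ 0.371

Need Φ(δ − 2.576) = 0.85, so δ = 2.576 + 1.036 = 3.612.
(The second rejection-region term Φ(−δ − z_{α/2}) is negligible and dropped.)
δ = d·√(n/2) ⇒ d = δ/√(n/2) = 3.612/√(190/2) = 0.3706.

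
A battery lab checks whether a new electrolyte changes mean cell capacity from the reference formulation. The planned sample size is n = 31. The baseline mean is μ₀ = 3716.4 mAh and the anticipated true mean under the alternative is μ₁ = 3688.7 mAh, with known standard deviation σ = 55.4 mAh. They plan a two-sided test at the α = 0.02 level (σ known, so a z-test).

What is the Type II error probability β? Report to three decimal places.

Standardized effect: d = |μ₁ − μ₀| / σ = |3688.7 − 3716.4| / 55.4 = 0.5000
Noncentrality parameter: δ = d·√n = 0.5000 × √31 = 2.7839
Two-sided α = 0.02 → critical value z_{0.01} = 2.326.
Power = Φ(δ − 2.326) + Φ(−δ − 2.326) = Φ(0.458) + Φ(-5.110) = 0.6764 + 0.0000 = 0.6764.
Type II error: β = 1 − power = 1 − 0.6764 = 0.3236.

β ≈ 0.324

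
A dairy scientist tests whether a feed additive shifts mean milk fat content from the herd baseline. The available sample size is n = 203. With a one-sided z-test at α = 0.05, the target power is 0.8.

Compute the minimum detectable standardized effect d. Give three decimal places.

Need Φ(δ − 1.645) = 0.8, so δ = 1.645 + 0.842 = 2.486.
δ = d·√n ⇒ d = δ/√n = 2.486/√203 = 0.1745.

d ≈ 0.175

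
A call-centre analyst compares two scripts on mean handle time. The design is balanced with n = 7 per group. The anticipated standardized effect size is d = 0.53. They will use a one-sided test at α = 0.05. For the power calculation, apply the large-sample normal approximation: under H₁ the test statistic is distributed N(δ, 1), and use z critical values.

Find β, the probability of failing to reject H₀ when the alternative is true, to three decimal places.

Noncentrality parameter: δ = d·√(n/2) = 0.53 × √(7/2) = 0.9915
One-sided α = 0.05 → critical value z_{0.05} = 1.645.
Power = Φ(δ − 1.645) = Φ(-0.653) = 0.2568.
Type II error: β = 1 − power = 1 − 0.2568 = 0.7432.

β ≈ 0.743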